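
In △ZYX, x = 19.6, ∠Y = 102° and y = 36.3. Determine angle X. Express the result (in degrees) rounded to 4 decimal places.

∠X ≈ 31.8803°

Law of sines: sin X = x·sin Y/y ≈ 0.52815.
Since y ≥ x, only the acute value applies: ∠X ≈ 31.88°.
Then ∠Z = 180° − ∠Y − ∠X ≈ 46.12°.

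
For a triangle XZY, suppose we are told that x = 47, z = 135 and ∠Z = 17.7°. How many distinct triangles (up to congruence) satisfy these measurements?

x·sin Z = 47·sin(17.7°) ≈ 14.29.
Since z ≥ x, exactly one triangle exists.

1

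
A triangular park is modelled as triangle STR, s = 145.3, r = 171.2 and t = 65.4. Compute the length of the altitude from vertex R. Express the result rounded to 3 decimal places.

h_R ≈ 54.312

Semiperimeter p = (145.3 + 65.4 + 171.2)/2 = 190.95.
Heron's formula: area = √(190.95·45.65·125.55·19.75) ≈ 4649.1.
The altitude from R has length 2·area/r ≈ 54.312.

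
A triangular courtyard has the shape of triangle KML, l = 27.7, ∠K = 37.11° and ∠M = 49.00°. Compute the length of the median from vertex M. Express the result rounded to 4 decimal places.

The third angle is ∠L = 180° − ∠K − ∠M = 93.89°.
Law of sines: k = l·sin K/sin L ≈ 16.751.
Law of sines: m = l·sin M/sin L ≈ 20.954.
Median from M: ½√(2·l² + 2·k² − m²) ≈ 20.351.

m_M ≈ 20.3515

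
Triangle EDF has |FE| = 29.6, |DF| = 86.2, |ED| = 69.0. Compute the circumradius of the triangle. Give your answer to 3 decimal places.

R ≈ 47.970

By the law of cosines, cos E = (|FE|² + |ED|² − |DF|²) / (2·|FE|·|ED|) ≈ -0.43901, so ∠E ≈ 116.04°.
Circumradius = |DF|/(2 sin E) ≈ 47.97.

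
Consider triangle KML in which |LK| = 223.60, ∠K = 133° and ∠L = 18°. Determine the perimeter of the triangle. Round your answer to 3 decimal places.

703.431

The third angle is ∠M = 180° − ∠L − ∠K = 29.00°.
Law of sines: |ML| = |LK|·sin K/sin M ≈ 337.31.
Law of sines: |KM| = |LK|·sin L/sin M ≈ 142.52.
Semiperimeter s = (337.31+223.6+142.52)/2 = 351.72.
Perimeter = 337.31 + 223.6 + 142.52 = 703.43.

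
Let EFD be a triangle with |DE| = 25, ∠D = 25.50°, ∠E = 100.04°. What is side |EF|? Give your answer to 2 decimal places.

13.23

The third angle is ∠F = 180° − ∠D − ∠E = 54.46°.
Law of sines: |EF| = |DE|·sin D/sin F ≈ 13.227.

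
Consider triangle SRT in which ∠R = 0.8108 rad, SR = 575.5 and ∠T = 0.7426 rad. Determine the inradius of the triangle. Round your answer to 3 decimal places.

The third angle is ∠S = π − ∠R − ∠T = 1.5882 rad.
Law of sines: RT = SR·sin S/sin T ≈ 850.94.
Law of sines: TS = SR·sin R/sin T ≈ 616.89.
Area = ½·SR·RT·sin R ≈ 1.7748e+05.
Semiperimeter s = (850.94+616.89+575.5)/2 = 1021.7.
Inradius = area/s = 1.7748e+05/1021.7 ≈ 173.72.

173.719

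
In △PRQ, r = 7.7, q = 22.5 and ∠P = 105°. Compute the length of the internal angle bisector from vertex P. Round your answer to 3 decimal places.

By the law of cosines, p² = r² + q² − 2·r·q·cos P = 655.22, so p ≈ 25.597.
The bisector from P has length 2·r·q·cos(∠P/2)/(r+q) ≈ 6.9846.

6.985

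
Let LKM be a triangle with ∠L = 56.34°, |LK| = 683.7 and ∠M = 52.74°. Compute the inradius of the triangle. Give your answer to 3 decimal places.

The third angle is ∠K = 180° − ∠M − ∠L = 70.92°.
Law of sines: |KM| = |LK|·sin L/sin M ≈ 715.01.
Law of sines: |ML| = |LK|·sin K/sin M ≈ 811.84.
Area = ½·|LK|·|KM|·sin K ≈ 2.31e+05.
Semiperimeter s = (715.01+811.84+683.7)/2 = 1105.3.
Inradius = area/s = 2.31e+05/1105.3 ≈ 209.

r ≈ 208.996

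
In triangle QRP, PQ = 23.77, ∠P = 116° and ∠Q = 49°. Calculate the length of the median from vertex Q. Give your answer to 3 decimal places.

The third angle is ∠R = 180° − ∠P − ∠Q = 15.00°.
Law of sines: RP = PQ·sin Q/sin R ≈ 69.313.
Law of sines: QR = PQ·sin P/sin R ≈ 82.545.
Median from Q: ½√(2·PQ² + 2·QR² − RP²) ≈ 49.883.

49.883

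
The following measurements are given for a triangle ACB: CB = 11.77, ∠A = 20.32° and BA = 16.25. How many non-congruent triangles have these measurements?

BA·sin A = 16.25·sin(20.32°) ≈ 5.643.
Since BA sin A < CB < BA (5.643 < 11.77 < 16.25), two triangles exist.

2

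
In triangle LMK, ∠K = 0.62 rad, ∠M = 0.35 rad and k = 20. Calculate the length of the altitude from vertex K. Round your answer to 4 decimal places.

9.7361

The third angle is ∠L = π − ∠M − ∠K = 2.172 rad.
Law of sines: l = k·sin L/sin K ≈ 28.394.
Law of sines: m = k·sin M/sin K ≈ 11.803.
Area = ½·k·l·sin M ≈ 97.361.
The altitude from K has length 2·area/k ≈ 9.7361.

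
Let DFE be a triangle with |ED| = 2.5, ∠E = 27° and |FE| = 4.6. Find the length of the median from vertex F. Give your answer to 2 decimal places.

3.53

By the law of cosines, |DF|² = |FE|² + |ED|² − 2·|FE|·|ED|·cos E = 6.9168, so |DF| ≈ 2.63.
Median from F: ½√(2·|DF|² + 2·|FE|² − |ED|²) ≈ 3.5321.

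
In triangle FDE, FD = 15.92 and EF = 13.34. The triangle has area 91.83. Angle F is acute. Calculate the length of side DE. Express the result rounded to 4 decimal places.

From area = ½·EF·FD·sin F, we get sin F = 2·area/(EF·FD) ≈ 0.86480.
Taking the acute solution, ∠F ≈ 1.0448 rad.
Law of cosines then gives DE ≈ 14.769.

14.7692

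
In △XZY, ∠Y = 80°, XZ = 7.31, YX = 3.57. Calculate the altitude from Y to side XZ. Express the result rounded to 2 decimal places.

Law of sines: sin Z = YX·sin Y/XZ ≈ 0.48095.
Since XZ ≥ YX, only the acute value applies: ∠Z ≈ 28.75°.
Then ∠X = 180° − ∠Y − ∠Z ≈ 71.25°.
Law of sines gives ZY = XZ·sin X/sin Y ≈ 7.0289.
Area = ½·XZ·YX·sin X ≈ 12.356.
The altitude from Y has length 2·area/XZ ≈ 3.3806.

3.38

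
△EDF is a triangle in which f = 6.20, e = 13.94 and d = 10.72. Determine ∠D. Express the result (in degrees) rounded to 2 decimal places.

∠D ≈ 47.02°

By the law of cosines, cos D = (f² + e² − d²) / (2·f·e) ≈ 0.68175, so ∠D ≈ 47.02°.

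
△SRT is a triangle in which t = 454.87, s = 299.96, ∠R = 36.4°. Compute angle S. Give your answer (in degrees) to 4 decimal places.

∠S ≈ 39.8278°

By the law of cosines, r² = t² + s² − 2·t·s·cos R = 77239, so r ≈ 277.92.
Law of cosines again: cos S = (r² + t² − s²)/(2·r·t) ≈ 0.76797, so ∠S ≈ 39.83°.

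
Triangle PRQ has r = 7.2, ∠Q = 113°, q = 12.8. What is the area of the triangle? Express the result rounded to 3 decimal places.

Law of sines: sin R = r·sin Q/q ≈ 0.51778.
Since q ≥ r, only the acute value applies: ∠R ≈ 31.18°.
Then ∠P = 180° − ∠Q − ∠R ≈ 35.82°.
Law of sines gives p = q·sin P/sin Q ≈ 8.1373.
Area = ½·q·r·sin P ≈ 26.965.

area ≈ 26.965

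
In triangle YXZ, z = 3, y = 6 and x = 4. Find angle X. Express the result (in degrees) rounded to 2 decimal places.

∠X ≈ 36.34°

By the law of cosines, cos X = (z² + y² − x²) / (2·z·y) ≈ 0.80556, so ∠X ≈ 36.34°.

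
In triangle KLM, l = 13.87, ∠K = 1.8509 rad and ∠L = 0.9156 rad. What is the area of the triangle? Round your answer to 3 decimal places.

area ≈ 42.710

The third angle is ∠M = π − ∠K − ∠L = 0.3751 rad.
Law of sines: k = l·sin K/sin L ≈ 16.81.
Law of sines: m = l·sin M/sin L ≈ 6.4084.
Area = ½·l·k·sin M ≈ 42.71.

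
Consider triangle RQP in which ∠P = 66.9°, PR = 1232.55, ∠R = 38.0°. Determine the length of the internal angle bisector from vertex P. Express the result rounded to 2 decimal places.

t_P ≈ 800.42

The third angle is ∠Q = 180° − ∠P − ∠R = 75.10°.
Law of sines: QP = PR·sin R/sin Q ≈ 785.24.
Law of sines: RQ = PR·sin P/sin Q ≈ 1173.2.
The bisector from P has length 2·QP·PR·cos(∠P/2)/(QP+PR) ≈ 800.42.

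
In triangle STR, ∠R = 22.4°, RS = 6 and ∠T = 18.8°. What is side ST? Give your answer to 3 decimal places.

The third angle is ∠S = 180° − ∠T − ∠R = 138.80°.
Law of sines: ST = RS·sin R/sin T ≈ 7.0948.

7.095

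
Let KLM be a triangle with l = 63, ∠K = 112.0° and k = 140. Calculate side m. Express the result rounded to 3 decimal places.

103.632

Law of sines: sin L = l·sin K/k ≈ 0.41723.
Since k ≥ l, only the acute value applies: ∠L ≈ 24.66°.
Then ∠M = 180° − ∠K − ∠L ≈ 43.34°.
Law of sines gives m = k·sin M/sin K ≈ 103.63.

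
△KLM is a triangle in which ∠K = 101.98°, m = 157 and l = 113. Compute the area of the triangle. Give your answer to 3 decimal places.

area ≈ 8677.302

Area = ½·l·m·sin K ≈ 8677.3.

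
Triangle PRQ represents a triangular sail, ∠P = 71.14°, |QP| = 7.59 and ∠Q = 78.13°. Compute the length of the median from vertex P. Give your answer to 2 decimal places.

The third angle is ∠R = 180° − ∠Q − ∠P = 30.73°.
Law of sines: |RQ| = |QP|·sin P/sin R ≈ 14.056.
Law of sines: |PR| = |QP|·sin Q/sin R ≈ 14.536.
Median from P: ½√(2·|QP|² + 2·|PR|² − |RQ|²) ≈ 9.2226.

9.22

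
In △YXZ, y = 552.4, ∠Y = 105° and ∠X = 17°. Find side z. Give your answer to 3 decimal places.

484.987

The third angle is ∠Z = 180° − ∠Y − ∠X = 58.00°.
Law of sines: z = y·sin Z/sin Y ≈ 484.99.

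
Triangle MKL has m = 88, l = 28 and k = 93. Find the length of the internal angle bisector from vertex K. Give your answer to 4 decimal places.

By the law of cosines, cos K = (l² + m² − k²) / (2·l·m) ≈ -0.02455, so ∠K ≈ 1.595 rad.
The bisector from K has length 2·l·m·cos(∠K/2)/(l+m) ≈ 29.669.

t_K ≈ 29.6688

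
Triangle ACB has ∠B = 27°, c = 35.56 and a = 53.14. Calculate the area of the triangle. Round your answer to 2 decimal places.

Area = ½·a·c·sin B ≈ 428.94.

area ≈ 428.94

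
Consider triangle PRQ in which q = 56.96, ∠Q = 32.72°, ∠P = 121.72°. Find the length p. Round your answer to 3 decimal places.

89.637

The third angle is ∠R = 180° − ∠Q − ∠P = 25.56°.
Law of sines: p = q·sin P/sin Q ≈ 89.637.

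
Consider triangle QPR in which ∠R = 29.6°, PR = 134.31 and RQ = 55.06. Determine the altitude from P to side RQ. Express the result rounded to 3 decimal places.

66.341

By the law of cosines, QP² = PR² + RQ² − 2·PR·RQ·cos R = 8210.8, so QP ≈ 90.613.
Area = ½·PR·RQ·sin R ≈ 1826.4.
The altitude from P has length 2·area/RQ ≈ 66.341.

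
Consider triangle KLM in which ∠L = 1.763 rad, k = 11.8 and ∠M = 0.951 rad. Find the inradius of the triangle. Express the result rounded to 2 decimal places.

r ≈ 4.27

The third angle is ∠K = π − ∠L − ∠M = 0.428 rad.
Law of sines: l = k·sin L/sin K ≈ 27.932.
Law of sines: m = k·sin M/sin K ≈ 23.163.
Area = ½·k·l·sin M ≈ 134.14.
Semiperimeter s = (11.8+27.932+23.163)/2 = 31.447.
Inradius = area/s = 134.14/31.447 ≈ 4.2657.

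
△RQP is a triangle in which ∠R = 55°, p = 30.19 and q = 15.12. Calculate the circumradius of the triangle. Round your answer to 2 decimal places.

15.15

By the law of cosines, r² = q² + p² − 2·q·p·cos R = 616.41, so r ≈ 24.828.
Area = ½·q·p·sin R ≈ 186.96.
Circumradius = r/(2 sin R) ≈ 15.154.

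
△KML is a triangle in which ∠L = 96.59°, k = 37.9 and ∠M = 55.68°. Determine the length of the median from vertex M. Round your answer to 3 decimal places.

m_M ≈ 53.482

The third angle is ∠K = 180° − ∠M − ∠L = 27.73°.
Law of sines: m = k·sin M/sin K ≈ 67.271.
Law of sines: l = k·sin L/sin K ≈ 80.914.
Median from M: ½√(2·l² + 2·k² − m²) ≈ 53.482.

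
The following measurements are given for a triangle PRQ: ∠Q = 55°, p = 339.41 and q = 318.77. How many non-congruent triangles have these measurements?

p·sin Q = 339.41·sin(55°) ≈ 278.
Since p sin Q < q < p (278 < 318.77 < 339.41), two triangles exist.

2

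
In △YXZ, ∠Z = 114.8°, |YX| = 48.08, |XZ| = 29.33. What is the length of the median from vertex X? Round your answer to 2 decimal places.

m_X ≈ 37.33

Law of sines: sin Y = |XZ|·sin Z/|YX| ≈ 0.55377.
Since |YX| ≥ |XZ|, only the acute value applies: ∠Y ≈ 33.63°.
Then ∠X = 180° − ∠Z − ∠Y ≈ 31.57°.
Law of sines gives |ZY| = |YX|·sin X/sin Z ≈ 27.732.
Median from X: ½√(2·|YX|² + 2·|XZ|² − |ZY|²) ≈ 37.332.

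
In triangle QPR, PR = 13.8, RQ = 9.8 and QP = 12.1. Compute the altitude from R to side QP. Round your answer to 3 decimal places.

9.561

Semiperimeter s = (13.8 + 9.8 + 12.1)/2 = 17.85.
Heron's formula: area = √(17.85·4.05·8.05·5.75) ≈ 57.847.
The altitude from R has length 2·area/QP ≈ 9.5614.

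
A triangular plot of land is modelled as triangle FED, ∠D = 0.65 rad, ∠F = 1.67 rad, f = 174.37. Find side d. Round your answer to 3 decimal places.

The third angle is ∠E = π − ∠D − ∠F = 0.822 rad.
Law of sines: d = f·sin D/sin F ≈ 106.05.

106.048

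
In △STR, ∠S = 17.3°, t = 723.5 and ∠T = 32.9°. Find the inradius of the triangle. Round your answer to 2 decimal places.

The third angle is ∠R = 180° − ∠S − ∠T = 129.80°.
Law of sines: s = t·sin S/sin T ≈ 396.1.
Law of sines: r = t·sin R/sin T ≈ 1023.3.
Area = ½·t·s·sin R ≈ 1.1009e+05.
Semiperimeter p = (396.1+723.5+1023.3)/2 = 1071.5.
Inradius = area/p = 1.1009e+05/1071.5 ≈ 102.74.

102.74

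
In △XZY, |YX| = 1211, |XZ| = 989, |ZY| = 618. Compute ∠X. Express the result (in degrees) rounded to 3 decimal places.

By the law of cosines, cos X = (|YX|² + |XZ|² − |ZY|²) / (2·|YX|·|XZ|) ≈ 0.86113, so ∠X ≈ 30.56°.

∠X ≈ 30.556°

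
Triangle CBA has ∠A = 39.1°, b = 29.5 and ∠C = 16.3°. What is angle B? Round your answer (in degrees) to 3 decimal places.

∠B ≈ 124.600°

The third angle is ∠B = 180° − ∠A − ∠C = 124.60°.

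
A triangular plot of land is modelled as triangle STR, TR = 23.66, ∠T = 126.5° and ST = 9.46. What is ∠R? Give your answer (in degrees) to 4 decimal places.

∠R ≈ 14.5556°

By the law of cosines, RS² = ST² + TR² − 2·ST·TR·cos T = 915.56, so RS ≈ 30.258.
Law of cosines again: cos R = (TR² + RS² − ST²)/(2·TR·RS) ≈ 0.96790, so ∠R ≈ 14.56°.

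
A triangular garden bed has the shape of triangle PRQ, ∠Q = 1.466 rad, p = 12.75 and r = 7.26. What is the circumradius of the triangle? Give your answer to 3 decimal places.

7.037

By the law of cosines, q² = p² + r² − 2·p·r·cos Q = 195.9, so q ≈ 13.997.
Area = ½·p·r·sin Q ≈ 46.029.
Circumradius = q/(2 sin Q) ≈ 7.0369.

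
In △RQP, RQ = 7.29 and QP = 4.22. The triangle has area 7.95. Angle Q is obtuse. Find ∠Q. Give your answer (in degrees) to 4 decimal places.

148.8794

From area = ½·RQ·QP·sin Q, we get sin Q = 2·area/(RQ·QP) ≈ 0.51684.
Taking the obtuse solution, ∠Q ≈ 148.88°.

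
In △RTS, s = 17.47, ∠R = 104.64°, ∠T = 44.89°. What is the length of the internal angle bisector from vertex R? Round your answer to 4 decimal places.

t_R ≈ 12.4277

The third angle is ∠S = 180° − ∠R − ∠T = 30.47°.
Law of sines: r = s·sin R/sin S ≈ 33.333.
Law of sines: t = s·sin T/sin S ≈ 24.314.
The bisector from R has length 2·t·s·cos(∠R/2)/(t+s) ≈ 12.428.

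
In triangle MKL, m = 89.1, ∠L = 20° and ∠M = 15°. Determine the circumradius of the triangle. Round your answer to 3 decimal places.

R ≈ 172.128

The third angle is ∠K = 180° − ∠L − ∠M = 145.00°.
Law of sines: k = m·sin K/sin M ≈ 197.46.
Law of sines: l = m·sin L/sin M ≈ 117.74.
Circumradius = m/(2 sin M) ≈ 172.13.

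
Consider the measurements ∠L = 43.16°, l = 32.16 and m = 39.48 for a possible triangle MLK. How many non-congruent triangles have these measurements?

2

m·sin L = 39.48·sin(43.16°) ≈ 27.01.
Since m sin L < l < m (27.01 < 32.16 < 39.48), two triangles exist.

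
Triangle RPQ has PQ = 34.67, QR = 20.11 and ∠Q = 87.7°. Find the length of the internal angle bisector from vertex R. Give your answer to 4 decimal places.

By the law of cosines, RP² = PQ² + QR² − 2·PQ·QR·cos Q = 1550.5, so RP ≈ 39.376.
Law of cosines again: cos R = (QR² + RP² − PQ²)/(2·QR·RP) ≈ 0.47538, so ∠R ≈ 61.62°.
The bisector from R has length 2·QR·RP·cos(∠R/2)/(QR+RP) ≈ 22.866.

22.8663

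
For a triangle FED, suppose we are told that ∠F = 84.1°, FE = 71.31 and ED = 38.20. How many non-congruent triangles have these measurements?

0

FE·sin F = 71.31·sin(84.1°) ≈ 70.93.
Since ED = 38.20 < 70.93 = FE sin F, no triangle exists.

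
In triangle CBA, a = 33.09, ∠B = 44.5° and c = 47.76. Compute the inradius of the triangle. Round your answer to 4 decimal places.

By the law of cosines, b² = a² + c² − 2·a·c·cos B = 1121.6, so b ≈ 33.49.
Area = ½·a·c·sin B ≈ 553.85.
Semiperimeter s = (47.76+33.49+33.09)/2 = 57.17.
Inradius = area/s = 553.85/57.17 ≈ 9.6878.

r ≈ 9.6878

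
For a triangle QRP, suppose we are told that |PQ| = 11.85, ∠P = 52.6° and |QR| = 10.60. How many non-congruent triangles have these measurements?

|PQ|·sin P = 11.85·sin(52.6°) ≈ 9.414.
Since |PQ| sin P < |QR| < |PQ| (9.414 < 10.60 < 11.85), two triangles exist.

2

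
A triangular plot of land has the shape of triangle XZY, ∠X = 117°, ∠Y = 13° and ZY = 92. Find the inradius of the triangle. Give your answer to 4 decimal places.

The third angle is ∠Z = 180° − ∠Y − ∠X = 50.00°.
Law of sines: YX = ZY·sin Z/sin X ≈ 79.097.
Law of sines: XZ = ZY·sin Y/sin X ≈ 23.227.
Area = ½·ZY·YX·sin Y ≈ 818.48.
Semiperimeter s = (92+79.097+23.227)/2 = 97.162.
Inradius = area/s = 818.48/97.162 ≈ 8.4238.

8.4238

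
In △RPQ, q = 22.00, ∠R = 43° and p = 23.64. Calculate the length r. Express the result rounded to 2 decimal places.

By the law of cosines, r² = p² + q² − 2·p·q·cos R = 282.12, so r ≈ 16.797.

16.80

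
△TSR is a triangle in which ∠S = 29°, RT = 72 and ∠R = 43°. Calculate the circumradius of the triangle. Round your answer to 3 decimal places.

The third angle is ∠T = 180° − ∠S − ∠R = 108.00°.
Law of sines: SR = RT·sin T/sin S ≈ 141.24.
Law of sines: TS = RT·sin R/sin S ≈ 101.28.
Circumradius = RT/(2 sin S) ≈ 74.256.

74.256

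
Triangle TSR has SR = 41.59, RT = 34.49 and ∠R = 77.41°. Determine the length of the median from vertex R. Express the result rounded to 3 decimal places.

m_R ≈ 29.768

By the law of cosines, TS² = SR² + RT² − 2·SR·RT·cos R = 2294, so TS ≈ 47.895.
Median from R: ½√(2·SR² + 2·RT² − TS²) ≈ 29.768.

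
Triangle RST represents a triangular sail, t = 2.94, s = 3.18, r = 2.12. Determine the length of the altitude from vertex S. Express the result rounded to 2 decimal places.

h_S ≈ 1.90

Semiperimeter p = (2.12 + 3.18 + 2.94)/2 = 4.12.
Heron's formula: area = √(4.12·2·0.94·1.18) ≈ 3.0232.
The altitude from S has length 2·area/s ≈ 1.9014.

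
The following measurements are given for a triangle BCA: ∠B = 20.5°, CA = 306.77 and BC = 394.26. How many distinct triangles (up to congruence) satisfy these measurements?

BC·sin B = 394.26·sin(20.5°) ≈ 138.1.
Since BC sin B < CA < BC (138.1 < 306.77 < 394.26), two triangles exist.

2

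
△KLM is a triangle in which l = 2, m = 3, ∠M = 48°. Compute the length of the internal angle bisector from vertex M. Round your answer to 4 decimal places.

t_M ≈ 2.4247

Law of sines: sin L = l·sin M/m ≈ 0.49543.
Since m ≥ l, only the acute value applies: ∠L ≈ 29.70°.
Then ∠K = 180° − ∠M − ∠L ≈ 102.30°.
Law of sines gives k = m·sin K/sin M ≈ 3.9442.
The bisector from M has length 2·k·l·cos(∠M/2)/(k+l) ≈ 2.4247.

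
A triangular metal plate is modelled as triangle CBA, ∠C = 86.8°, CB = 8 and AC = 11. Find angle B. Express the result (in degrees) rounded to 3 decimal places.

56.079

By the law of cosines, BA² = AC² + CB² − 2·AC·CB·cos C = 175.18, so BA ≈ 13.235.
Law of cosines again: cos B = (CB² + BA² − AC²)/(2·CB·BA) ≈ 0.55805, so ∠B ≈ 56.08°.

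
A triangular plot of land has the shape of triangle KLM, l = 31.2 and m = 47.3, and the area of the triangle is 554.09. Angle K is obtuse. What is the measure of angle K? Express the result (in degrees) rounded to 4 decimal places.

From area = ½·l·m·sin K, we get sin K = 2·area/(l·m) ≈ 0.75092.
Taking the obtuse solution, ∠K ≈ 131.33°.

∠K ≈ 131.3297°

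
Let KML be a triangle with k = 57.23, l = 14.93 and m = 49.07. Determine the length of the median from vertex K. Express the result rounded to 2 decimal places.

m_K ≈ 22.28

Median from K: ½√(2·m² + 2·l² − k²) ≈ 22.284.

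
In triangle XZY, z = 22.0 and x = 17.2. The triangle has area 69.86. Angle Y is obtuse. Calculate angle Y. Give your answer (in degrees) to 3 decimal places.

∠Y ≈ 158.331°

From area = ½·x·z·sin Y, we get sin Y = 2·area/(x·z) ≈ 0.36924.
Taking the obtuse solution, ∠Y ≈ 158.33°.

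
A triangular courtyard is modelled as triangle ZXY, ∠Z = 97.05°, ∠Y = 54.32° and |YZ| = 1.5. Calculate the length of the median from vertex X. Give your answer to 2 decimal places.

The third angle is ∠X = 180° − ∠Y − ∠Z = 28.63°.
Law of sines: |XY| = |YZ|·sin Z/sin X ≈ 3.1069.
Law of sines: |ZX| = |YZ|·sin Y/sin X ≈ 2.5429.
Median from X: ½√(2·|ZX|² + 2·|XY|² − |YZ|²) ≈ 2.7381.

m_X ≈ 2.74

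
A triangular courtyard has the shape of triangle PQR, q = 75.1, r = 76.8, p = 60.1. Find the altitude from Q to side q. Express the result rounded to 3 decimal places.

h_Q ≈ 55.798

Semiperimeter s = (60.1 + 75.1 + 76.8)/2 = 106.
Heron's formula: area = √(106·45.9·30.9·29.2) ≈ 2095.2.
The altitude from Q has length 2·area/q ≈ 55.798.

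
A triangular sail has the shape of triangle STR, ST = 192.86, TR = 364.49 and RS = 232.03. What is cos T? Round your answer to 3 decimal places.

cos T ≈ 0.827

By the law of cosines, cos T = (ST² + TR² − RS²) / (2·ST·TR) ≈ 0.82658, so ∠T ≈ 34.25°.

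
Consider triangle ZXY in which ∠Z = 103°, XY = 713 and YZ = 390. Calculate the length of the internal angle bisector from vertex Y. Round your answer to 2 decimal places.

t_Y ≈ 466.17

Law of sines: sin X = YZ·sin Z/XY ≈ 0.53297.
Since XY ≥ YZ, only the acute value applies: ∠X ≈ 32.21°.
Then ∠Y = 180° − ∠Z − ∠X ≈ 44.79°.
Law of sines gives ZX = XY·sin Y/sin Z ≈ 515.56.
The bisector from Y has length 2·XY·YZ·cos(∠Y/2)/(XY+YZ) ≈ 466.17.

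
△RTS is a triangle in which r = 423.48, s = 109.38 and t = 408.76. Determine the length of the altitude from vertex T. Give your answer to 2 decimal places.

Semiperimeter p = (423.48 + 408.76 + 109.38)/2 = 470.81.
Heron's formula: area = √(470.81·47.33·62.05·361.43) ≈ 22355.
The altitude from T has length 2·area/t ≈ 109.38.

109.38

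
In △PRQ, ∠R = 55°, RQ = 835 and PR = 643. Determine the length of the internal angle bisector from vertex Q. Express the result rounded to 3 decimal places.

696.224

By the law of cosines, QP² = PR² + RQ² − 2·PR·RQ·cos R = 4.9476e+05, so QP ≈ 703.39.
Law of cosines again: cos Q = (RQ² + QP² − PR²)/(2·RQ·QP) ≈ 0.66277, so ∠Q ≈ 48.49°.
The bisector from Q has length 2·RQ·QP·cos(∠Q/2)/(RQ+QP) ≈ 696.22.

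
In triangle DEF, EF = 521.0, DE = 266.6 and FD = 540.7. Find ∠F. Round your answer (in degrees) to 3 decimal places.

29.010

By the law of cosines, cos F = (EF² + FD² − DE²) / (2·EF·FD) ≈ 0.87454, so ∠F ≈ 29.01°.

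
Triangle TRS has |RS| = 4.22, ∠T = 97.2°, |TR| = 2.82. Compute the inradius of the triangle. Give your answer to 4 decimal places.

Law of sines: sin S = |TR|·sin T/|RS| ≈ 0.66298.
Since |RS| ≥ |TR|, only the acute value applies: ∠S ≈ 41.53°.
Then ∠R = 180° − ∠T − ∠S ≈ 41.27°.
Law of sines gives |ST| = |RS|·sin R/sin T ≈ 2.8058.
Area = ½·|RS|·|TR|·sin R ≈ 3.925.
Semiperimeter s = (4.22+2.8058+2.82)/2 = 4.9229.
Inradius = area/s = 3.925/4.9229 ≈ 0.79729.

0.7973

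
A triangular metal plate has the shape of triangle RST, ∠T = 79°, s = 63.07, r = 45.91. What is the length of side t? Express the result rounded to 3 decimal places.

By the law of cosines, t² = r² + s² − 2·r·s·cos T = 4980.6, so t ≈ 70.573.

70.573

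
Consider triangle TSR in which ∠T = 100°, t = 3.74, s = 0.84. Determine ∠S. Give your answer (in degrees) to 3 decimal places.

Law of sines: sin S = s·sin T/t ≈ 0.22119.
Since t ≥ s, only the acute value applies: ∠S ≈ 12.78°.
Then ∠R = 180° − ∠T − ∠S ≈ 67.22°.

∠S ≈ 12.779°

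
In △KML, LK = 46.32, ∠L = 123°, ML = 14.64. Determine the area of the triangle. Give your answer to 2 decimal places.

area ≈ 284.36

Area = ½·ML·LK·sin L ≈ 284.36.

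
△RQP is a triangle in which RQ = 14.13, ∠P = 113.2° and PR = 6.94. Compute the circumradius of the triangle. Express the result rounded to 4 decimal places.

Law of sines: sin Q = PR·sin P/RQ ≈ 0.45144.
Since RQ ≥ PR, only the acute value applies: ∠Q ≈ 26.84°.
Then ∠R = 180° − ∠P − ∠Q ≈ 39.96°.
Law of sines gives QP = RQ·sin R/sin P ≈ 9.8743.
Circumradius = RQ/(2 sin P) ≈ 7.6866.

7.6866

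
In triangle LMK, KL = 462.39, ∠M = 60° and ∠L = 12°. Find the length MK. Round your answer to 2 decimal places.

111.01

The third angle is ∠K = 180° − ∠L − ∠M = 108.00°.
Law of sines: MK = KL·sin L/sin M ≈ 111.01.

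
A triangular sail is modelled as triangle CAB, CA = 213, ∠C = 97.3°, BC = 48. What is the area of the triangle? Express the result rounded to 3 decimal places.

Area = ½·BC·CA·sin C ≈ 5070.6.

5070.564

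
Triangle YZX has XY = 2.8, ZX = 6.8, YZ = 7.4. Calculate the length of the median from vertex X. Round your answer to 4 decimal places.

Median from X: ½√(2·ZX² + 2·XY² − YZ²) ≈ 3.6538.

m_X ≈ 3.6538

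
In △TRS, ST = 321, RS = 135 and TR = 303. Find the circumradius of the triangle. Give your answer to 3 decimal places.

161.090

By the law of cosines, cos T = (ST² + TR² − RS²) / (2·ST·TR) ≈ 0.90798, so ∠T ≈ 24.77°.
Circumradius = RS/(2 sin T) ≈ 161.09.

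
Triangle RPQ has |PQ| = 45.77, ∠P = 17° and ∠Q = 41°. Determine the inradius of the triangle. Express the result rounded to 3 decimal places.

The third angle is ∠R = 180° − ∠P − ∠Q = 122.00°.
Law of sines: |QR| = |PQ|·sin P/sin R ≈ 15.78.
Law of sines: |RP| = |PQ|·sin Q/sin R ≈ 35.408.
Area = ½·|PQ|·|QR|·sin Q ≈ 236.91.
Semiperimeter s = (45.77+15.78+35.408)/2 = 48.479.
Inradius = area/s = 236.91/48.479 ≈ 4.8869.

4.887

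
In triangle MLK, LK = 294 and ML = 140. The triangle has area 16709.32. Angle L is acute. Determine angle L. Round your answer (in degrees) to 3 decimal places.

∠L ≈ 54.284°

From area = ½·ML·LK·sin L, we get sin L = 2·area/(ML·LK) ≈ 0.81192.
Taking the acute solution, ∠L ≈ 54.28°.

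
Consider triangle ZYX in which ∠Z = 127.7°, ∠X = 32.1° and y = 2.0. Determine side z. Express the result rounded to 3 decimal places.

The third angle is ∠Y = 180° − ∠X − ∠Z = 20.20°.
Law of sines: z = y·sin Z/sin Y ≈ 4.5828.

4.583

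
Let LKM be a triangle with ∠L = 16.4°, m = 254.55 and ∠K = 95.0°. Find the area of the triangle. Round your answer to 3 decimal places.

The third angle is ∠M = 180° − ∠L − ∠K = 68.60°.
Law of sines: l = m·sin L/sin M ≈ 77.192.
Law of sines: k = m·sin K/sin M ≈ 272.36.
Area = ½·m·l·sin K ≈ 9787.2.

9787.220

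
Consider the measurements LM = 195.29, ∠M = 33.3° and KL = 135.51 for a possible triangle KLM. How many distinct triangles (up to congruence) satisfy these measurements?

LM·sin M = 195.29·sin(33.3°) ≈ 107.2.
Since LM sin M < KL < LM (107.2 < 135.51 < 195.29), two triangles exist.

2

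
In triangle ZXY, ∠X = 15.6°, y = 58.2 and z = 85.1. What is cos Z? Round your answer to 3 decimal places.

By the law of cosines, x² = y² + z² − 2·y·z·cos X = 1088.5, so x ≈ 32.993.
Law of cosines again: cos Z = (x² + y² − z²)/(2·x·y) ≈ -0.72032, so ∠Z ≈ 136.08°.

-0.720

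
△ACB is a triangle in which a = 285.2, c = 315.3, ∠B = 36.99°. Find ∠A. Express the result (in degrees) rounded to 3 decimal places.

By the law of cosines, b² = a² + c² − 2·a·c·cos B = 37102, so b ≈ 192.62.
Law of cosines again: cos A = (c² + b² − a²)/(2·c·b) ≈ 0.45426, so ∠A ≈ 62.98°.

62.983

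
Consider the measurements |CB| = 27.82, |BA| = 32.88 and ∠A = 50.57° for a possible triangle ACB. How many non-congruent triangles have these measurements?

2

|BA|·sin A = 32.88·sin(50.57°) ≈ 25.4.
Since |BA| sin A < |CB| < |BA| (25.4 < 27.82 < 32.88), two triangles exist.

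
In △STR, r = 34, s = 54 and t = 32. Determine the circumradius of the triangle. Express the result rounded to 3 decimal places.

28.691

By the law of cosines, cos S = (t² + r² − s²) / (2·t·r) ≈ -0.33824, so ∠S ≈ 109.77°.
Circumradius = s/(2 sin S) ≈ 28.691.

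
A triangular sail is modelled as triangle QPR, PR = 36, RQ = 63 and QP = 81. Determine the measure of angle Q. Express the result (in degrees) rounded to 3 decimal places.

By the law of cosines, cos Q = (RQ² + QP² − PR²) / (2·RQ·QP) ≈ 0.90476, so ∠Q ≈ 25.21°.

25.209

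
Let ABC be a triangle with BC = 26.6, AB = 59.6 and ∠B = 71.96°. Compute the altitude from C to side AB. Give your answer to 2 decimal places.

h_C ≈ 25.29

By the law of cosines, CA² = AB² + BC² − 2·AB·BC·cos B = 3277.8, so CA ≈ 57.252.
Area = ½·AB·BC·sin B ≈ 753.71.
The altitude from C has length 2·area/AB ≈ 25.292.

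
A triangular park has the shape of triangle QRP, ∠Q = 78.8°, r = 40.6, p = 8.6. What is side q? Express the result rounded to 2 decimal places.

39.83

By the law of cosines, q² = r² + p² − 2·r·p·cos Q = 1586.7, so q ≈ 39.833.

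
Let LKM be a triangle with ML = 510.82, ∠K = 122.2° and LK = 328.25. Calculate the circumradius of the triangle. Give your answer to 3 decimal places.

Law of sines: sin M = LK·sin K/ML ≈ 0.54376.
Since ML ≥ LK, only the acute value applies: ∠M ≈ 32.94°.
Then ∠L = 180° − ∠K − ∠M ≈ 24.86°.
Law of sines gives KM = ML·sin L/sin K ≈ 253.78.
Circumradius = ML/(2 sin K) ≈ 301.83.

R ≈ 301.834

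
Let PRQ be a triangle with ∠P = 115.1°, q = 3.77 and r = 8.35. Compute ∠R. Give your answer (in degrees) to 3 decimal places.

By the law of cosines, p² = r² + q² − 2·r·q·cos P = 110.64, so p ≈ 10.519.
Law of cosines again: cos R = (q² + p² − r²)/(2·q·p) ≈ 0.69515, so ∠R ≈ 45.96°.

∠R ≈ 45.961°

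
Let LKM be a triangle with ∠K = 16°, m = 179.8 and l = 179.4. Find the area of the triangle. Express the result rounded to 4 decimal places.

area ≈ 4445.4958

Area = ½·m·l·sin K ≈ 4445.5.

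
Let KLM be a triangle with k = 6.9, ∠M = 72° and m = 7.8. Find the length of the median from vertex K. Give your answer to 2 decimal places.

6.22

Law of sines: sin K = k·sin M/m ≈ 0.84132.
Since m ≥ k, only the acute value applies: ∠K ≈ 57.28°.
Then ∠L = 180° − ∠M − ∠K ≈ 50.72°.
Law of sines gives l = m·sin L/sin M ≈ 6.3484.
Median from K: ½√(2·l² + 2·m² − k²) ≈ 6.2184.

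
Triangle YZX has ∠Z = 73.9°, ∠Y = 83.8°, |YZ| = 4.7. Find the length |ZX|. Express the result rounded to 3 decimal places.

The third angle is ∠X = 180° − ∠Y − ∠Z = 22.30°.
Law of sines: |ZX| = |YZ|·sin Y/sin X ≈ 12.314.

12.314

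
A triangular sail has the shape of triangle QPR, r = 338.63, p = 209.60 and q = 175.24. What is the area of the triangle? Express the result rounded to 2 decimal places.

Semiperimeter s = (175.24 + 209.6 + 338.63)/2 = 361.74.
Heron's formula: area = √(361.74·186.5·152.14·23.105) ≈ 15399.

15399.14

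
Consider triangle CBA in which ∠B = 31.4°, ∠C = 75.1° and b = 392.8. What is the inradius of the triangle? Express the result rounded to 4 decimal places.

r ≈ 148.7859

The third angle is ∠A = 180° − ∠C − ∠B = 73.50°.
Law of sines: c = b·sin C/sin B ≈ 728.57.
Law of sines: a = b·sin A/sin B ≈ 722.87.
Area = ½·b·c·sin A ≈ 1.372e+05.
Semiperimeter s = (728.57+392.8+722.87)/2 = 922.12.
Inradius = area/s = 1.372e+05/922.12 ≈ 148.79.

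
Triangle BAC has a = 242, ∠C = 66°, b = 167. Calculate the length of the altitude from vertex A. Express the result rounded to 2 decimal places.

By the law of cosines, c² = b² + a² − 2·b·a·cos C = 53577, so c ≈ 231.47.
Area = ½·b·a·sin C ≈ 18460.
The altitude from A has length 2·area/a ≈ 152.56.

152.56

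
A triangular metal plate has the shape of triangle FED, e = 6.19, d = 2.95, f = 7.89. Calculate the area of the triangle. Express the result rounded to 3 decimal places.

8.298

Semiperimeter s = (7.89 + 6.19 + 2.95)/2 = 8.515.
Heron's formula: area = √(8.515·0.625·2.325·5.565) ≈ 8.2981.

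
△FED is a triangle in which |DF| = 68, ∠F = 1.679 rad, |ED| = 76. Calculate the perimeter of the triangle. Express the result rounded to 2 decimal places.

Law of sines: sin E = |DF|·sin F/|ED| ≈ 0.88950.
Since |ED| ≥ |DF|, only the acute value applies: ∠E ≈ 1.096 rad.
Then ∠D = π − ∠F − ∠E ≈ 0.366 rad.
Law of sines gives |FE| = |ED|·sin D/sin F ≈ 27.383.
Semiperimeter s = (76+68+27.383)/2 = 85.691.
Perimeter = 76 + 68 + 27.383 = 171.38.

171.38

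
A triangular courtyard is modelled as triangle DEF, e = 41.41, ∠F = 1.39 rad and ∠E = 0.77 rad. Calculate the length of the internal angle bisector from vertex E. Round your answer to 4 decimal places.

t_E ≈ 49.6815

The third angle is ∠D = π − ∠E − ∠F = 0.982 rad.
Law of sines: d = e·sin D/sin E ≈ 49.455.
Law of sines: f = e·sin F/sin E ≈ 58.516.
The bisector from E has length 2·f·d·cos(∠E/2)/(f+d) ≈ 49.681.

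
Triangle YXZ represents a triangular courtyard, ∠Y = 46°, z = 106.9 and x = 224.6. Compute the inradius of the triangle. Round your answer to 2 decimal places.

By the law of cosines, y² = x² + z² − 2·x·z·cos Y = 28516, so y ≈ 168.87.
Area = ½·x·z·sin Y ≈ 8635.6.
Semiperimeter s = (168.87+224.6+106.9)/2 = 250.18.
Inradius = area/s = 8635.6/250.18 ≈ 34.517.

34.52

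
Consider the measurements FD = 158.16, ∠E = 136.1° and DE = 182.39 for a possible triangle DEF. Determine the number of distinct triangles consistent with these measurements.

0

DE·sin E = 182.39·sin(136.1°) ≈ 126.5.
Since ∠E is not acute, a triangle exists only if FD > DE; here FD ≤ DE, so there is no triangle.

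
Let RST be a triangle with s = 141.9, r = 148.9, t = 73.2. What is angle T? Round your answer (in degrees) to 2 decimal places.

29.03

By the law of cosines, cos T = (r² + s² − t²) / (2·r·s) ≈ 0.87436, so ∠T ≈ 29.03°.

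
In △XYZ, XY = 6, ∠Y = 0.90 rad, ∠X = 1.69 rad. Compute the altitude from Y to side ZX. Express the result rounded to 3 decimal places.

The third angle is ∠Z = π − ∠X − ∠Y = 0.552 rad.
Law of sines: YZ = XY·sin X/sin Z ≈ 11.368.
Law of sines: ZX = XY·sin Y/sin Z ≈ 8.9686.
Area = ½·XY·YZ·sin Y ≈ 26.715.
The altitude from Y has length 2·area/ZX ≈ 5.9574.

5.957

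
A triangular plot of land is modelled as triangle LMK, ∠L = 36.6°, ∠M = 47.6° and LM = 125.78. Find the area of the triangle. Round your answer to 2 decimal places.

The third angle is ∠K = 180° − ∠L − ∠M = 95.80°.
Law of sines: MK = LM·sin L/sin K ≈ 75.379.
Law of sines: KL = LM·sin M/sin K ≈ 93.361.
Area = ½·LM·MK·sin M ≈ 3500.7.

area ≈ 3500.71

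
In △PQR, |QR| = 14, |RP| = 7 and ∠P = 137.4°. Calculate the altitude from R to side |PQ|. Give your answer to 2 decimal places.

Law of sines: sin Q = |RP|·sin P/|QR| ≈ 0.33844.
Since |QR| ≥ |RP|, only the acute value applies: ∠Q ≈ 19.78°.
Then ∠R = 180° − ∠P − ∠Q ≈ 22.82°.
Law of sines gives |PQ| = |QR|·sin R/sin P ≈ 8.0212.
Area = ½·|QR|·|RP|·sin R ≈ 19.003.
The altitude from R has length 2·area/|PQ| ≈ 4.7381.

h_R ≈ 4.74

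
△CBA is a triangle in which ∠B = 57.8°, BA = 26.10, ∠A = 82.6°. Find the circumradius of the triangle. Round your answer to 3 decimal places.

R ≈ 20.473

The third angle is ∠C = 180° − ∠B − ∠A = 39.60°.
Law of sines: AC = BA·sin B/sin C ≈ 34.648.
Law of sines: CB = BA·sin A/sin C ≈ 40.605.
Circumradius = BA/(2 sin C) ≈ 20.473.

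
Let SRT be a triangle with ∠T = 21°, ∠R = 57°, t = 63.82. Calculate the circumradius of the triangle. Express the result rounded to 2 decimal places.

89.04

The third angle is ∠S = 180° − ∠R − ∠T = 102.00°.
Law of sines: s = t·sin S/sin T ≈ 174.19.
Law of sines: r = t·sin R/sin T ≈ 149.35.
Circumradius = t/(2 sin T) ≈ 89.043.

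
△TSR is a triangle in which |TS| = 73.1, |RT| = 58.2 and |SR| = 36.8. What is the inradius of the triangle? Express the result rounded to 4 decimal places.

12.6145

Semiperimeter s = (36.8 + 58.2 + 73.1)/2 = 84.05.
Heron's formula: area = √(84.05·47.25·25.85·10.95) ≈ 1060.2.
Inradius = area/s = 1060.2/84.05 ≈ 12.614.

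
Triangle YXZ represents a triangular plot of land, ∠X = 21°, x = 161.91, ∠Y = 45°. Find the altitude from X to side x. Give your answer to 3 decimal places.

The third angle is ∠Z = 180° − ∠Y − ∠X = 114.00°.
Law of sines: y = x·sin Y/sin X ≈ 319.47.
Law of sines: z = x·sin Z/sin X ≈ 412.74.
Area = ½·x·y·sin Z ≈ 23627.
The altitude from X has length 2·area/x ≈ 291.85.

h_X ≈ 291.850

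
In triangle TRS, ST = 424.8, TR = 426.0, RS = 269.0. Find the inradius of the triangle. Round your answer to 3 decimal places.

Semiperimeter s = (269 + 424.8 + 426)/2 = 559.9.
Heron's formula: area = √(559.9·290.9·135.1·133.9) ≈ 54281.
Inradius = area/s = 54281/559.9 ≈ 96.947.

96.947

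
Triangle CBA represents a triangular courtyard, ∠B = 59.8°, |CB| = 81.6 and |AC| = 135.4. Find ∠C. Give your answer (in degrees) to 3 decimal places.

Law of sines: sin A = |CB|·sin B/|AC| ≈ 0.52086.
Since |AC| ≥ |CB|, only the acute value applies: ∠A ≈ 31.39°.
Then ∠C = 180° − ∠B − ∠A ≈ 88.81°.

∠C ≈ 88.810°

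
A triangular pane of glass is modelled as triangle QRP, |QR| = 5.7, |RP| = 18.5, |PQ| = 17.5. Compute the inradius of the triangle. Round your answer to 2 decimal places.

2.39

Semiperimeter s = (18.5 + 17.5 + 5.7)/2 = 20.85.
Heron's formula: area = √(20.85·2.35·3.35·15.15) ≈ 49.867.
Inradius = area/s = 49.867/20.85 ≈ 2.3917.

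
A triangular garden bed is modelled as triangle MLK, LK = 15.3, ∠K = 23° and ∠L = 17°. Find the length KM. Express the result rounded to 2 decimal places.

6.96

The third angle is ∠M = 180° − ∠L − ∠K = 140.00°.
Law of sines: KM = LK·sin L/sin M ≈ 6.9592.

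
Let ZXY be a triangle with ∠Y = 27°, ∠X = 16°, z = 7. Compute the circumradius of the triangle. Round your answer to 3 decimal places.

The third angle is ∠Z = 180° − ∠X − ∠Y = 137.00°.
Law of sines: x = z·sin X/sin Z ≈ 2.8291.
Law of sines: y = z·sin Y/sin Z ≈ 4.6597.
Circumradius = z/(2 sin Z) ≈ 5.132.

R ≈ 5.132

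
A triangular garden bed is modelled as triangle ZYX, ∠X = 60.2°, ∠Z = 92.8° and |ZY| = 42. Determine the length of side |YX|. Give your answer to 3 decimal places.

48.342

The third angle is ∠Y = 180° − ∠X − ∠Z = 27.00°.
Law of sines: |YX| = |ZY|·sin Z/sin X ≈ 48.342.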